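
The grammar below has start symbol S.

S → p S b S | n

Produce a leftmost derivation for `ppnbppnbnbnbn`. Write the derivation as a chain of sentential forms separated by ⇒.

S ⇒ pSbS   [S → p S b S]
pSbS ⇒ ppSbSbS   [S → p S b S]
ppSbSbS ⇒ ppnbSbS   [S → n]
ppnbSbS ⇒ ppnbpSbSbS   [S → p S b S]
ppnbpSbSbS ⇒ ppnbppSbSbSbS   [S → p S b S]
ppnbppSbSbSbS ⇒ ppnbppnbSbSbS   [S → n]
ppnbppnbSbSbS ⇒ ppnbppnbnbSbS   [S → n]
ppnbppnbnbSbS ⇒ ppnbppnbnbnbS   [S → n]
ppnbppnbnbnbS ⇒ ppnbppnbnbnbn   [S → n]

S ⇒ pSbS ⇒ ppSbSbS ⇒ ppnbSbS ⇒ ppnbpSbSbS ⇒ ppnbppSbSbSbS ⇒ ppnbppnbSbSbS ⇒ ppnbppnbnbSbS ⇒ ppnbppnbnbnbS ⇒ ppnbppnbnbnbn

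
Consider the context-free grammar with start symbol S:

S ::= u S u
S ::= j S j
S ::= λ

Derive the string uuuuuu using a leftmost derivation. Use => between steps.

S => uSu   [S ::= u S u]
uSu => uuSuu   [S ::= u S u]
uuSuu => uuuSuuu   [S ::= u S u]
uuuSuuu => uuuuuu   [S ::= λ]

S=>uSu=>uuSuu=>uuuSuuu=>uuuuuu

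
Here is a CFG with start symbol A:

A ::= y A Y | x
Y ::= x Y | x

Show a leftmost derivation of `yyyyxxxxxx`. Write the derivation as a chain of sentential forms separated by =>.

A => yAY   [A ::= y A Y]
yAY => yyAYY   [A ::= y A Y]
yyAYY => yyyAYYY   [A ::= y A Y]
yyyAYYY => yyyyAYYYY   [A ::= y A Y]
yyyyAYYYY => yyyyxYYYY   [A ::= x]
yyyyxYYYY => yyyyxxYYYY   [Y ::= x Y]
yyyyxxYYYY => yyyyxxxYYY   [Y ::= x]
yyyyxxxYYY => yyyyxxxxYY   [Y ::= x]
yyyyxxxxYY => yyyyxxxxxY   [Y ::= x]
yyyyxxxxxY => yyyyxxxxxx   [Y ::= x]

A=>yAY=>yyAYY=>yyyAYYY=>yyyyAYYYY=>yyyyxYYYY=>yyyyxxYYYY=>yyyyxxxYYY=>yyyyxxxxYY=>yyyyxxxxxY=>yyyyxxxxxx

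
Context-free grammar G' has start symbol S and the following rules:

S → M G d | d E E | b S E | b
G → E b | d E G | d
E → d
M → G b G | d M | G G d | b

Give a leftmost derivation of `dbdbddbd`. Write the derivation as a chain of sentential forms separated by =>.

S => MGd => GGdGd => EbGdGd => dbGdGd => dbEbdGd => dbdbdGd => dbdbdEbd => dbdbddbd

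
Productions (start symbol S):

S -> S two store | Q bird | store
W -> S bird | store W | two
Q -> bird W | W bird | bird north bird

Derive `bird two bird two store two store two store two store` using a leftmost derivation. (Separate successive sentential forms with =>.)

S => S two store => S two store two store => S two store two store two store => S two store two store two store two store => Q bird two store two store two store two store => bird W bird two store two store two store two store => bird two bird two store two store two store two store

S => S two store   [S -> S two store]
S two store => S two store two store   [S -> S two store]
S two store two store => S two store two store two store   [S -> S two store]
S two store two store two store => S two store two store two store two store   [S -> S two store]
S two store two store two store two store => Q bird two store two store two store two store   [S -> Q bird]
Q bird two store two store two store two store => bird W bird two store two store two store two store   [Q -> bird W]
bird W bird two store two store two store two store => bird two bird two store two store two store two store   [W -> two]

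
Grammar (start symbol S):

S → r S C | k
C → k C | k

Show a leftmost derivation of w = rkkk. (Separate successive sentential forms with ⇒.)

S ⇒ rSC   [S → r S C]
rSC ⇒ rkC   [S → k]
rkC ⇒ rkkC   [C → k C]
rkkC ⇒ rkkk   [C → k]

S ⇒ rSC ⇒ rkC ⇒ rkkC ⇒ rkkk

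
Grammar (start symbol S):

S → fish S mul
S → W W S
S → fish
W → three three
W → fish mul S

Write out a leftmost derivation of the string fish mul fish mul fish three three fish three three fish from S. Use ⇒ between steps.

S ⇒ W W S   [S → W W S]
W W S ⇒ fish mul S W S   [W → fish mul S]
fish mul S W S ⇒ fish mul W W S W S   [S → W W S]
fish mul W W S W S ⇒ fish mul fish mul S W S W S   [W → fish mul S]
fish mul fish mul S W S W S ⇒ fish mul fish mul fish W S W S   [S → fish]
fish mul fish mul fish W S W S ⇒ fish mul fish mul fish three three S W S   [W → three three]
fish mul fish mul fish three three S W S ⇒ fish mul fish mul fish three three fish W S   [S → fish]
fish mul fish mul fish three three fish W S ⇒ fish mul fish mul fish three three fish three three S   [W → three three]
fish mul fish mul fish three three fish three three S ⇒ fish mul fish mul fish three three fish three three fish   [S → fish]

S ⇒ W W S ⇒ fish mul S W S ⇒ fish mul W W S W S ⇒ fish mul fish mul S W S W S ⇒ fish mul fish mul fish W S W S ⇒ fish mul fish mul fish three three S W S ⇒ fish mul fish mul fish three three fish W S ⇒ fish mul fish mul fish three three fish three three S ⇒ fish mul fish mul fish three three fish three three fish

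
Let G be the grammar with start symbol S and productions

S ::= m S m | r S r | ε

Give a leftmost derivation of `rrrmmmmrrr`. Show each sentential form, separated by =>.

S => rSr   [S ::= r S r]
rSr => rrSrr   [S ::= r S r]
rrSrr => rrrSrrr   [S ::= r S r]
rrrSrrr => rrrmSmrrr   [S ::= m S m]
rrrmSmrrr => rrrmmSmmrrr   [S ::= m S m]
rrrmmSmmrrr => rrrmmmmrrr   [S ::= ε]

S => rSr => rrSrr => rrrSrrr => rrrmSmrrr => rrrmmSmmrrr => rrrmmmmrrr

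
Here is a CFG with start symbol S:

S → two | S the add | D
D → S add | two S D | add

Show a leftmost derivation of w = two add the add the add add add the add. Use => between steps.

S => S the add => D the add => two S D the add => two D D the add => two S add D the add => two S the add add D the add => two S the add the add add D the add => two D the add the add add D the add => two add the add the add add D the add => two add the add the add add add the add

S => S the add   [S → S the add]
S the add => D the add   [S → D]
D the add => two S D the add   [D → two S D]
two S D the add => two D D the add   [S → D]
two D D the add => two S add D the add   [D → S add]
two S add D the add => two S the add add D the add   [S → S the add]
two S the add add D the add => two S the add the add add D the add   [S → S the add]
two S the add the add add D the add => two D the add the add add D the add   [S → D]
two D the add the add add D the add => two add the add the add add D the add   [D → add]
two add the add the add add D the add => two add the add the add add add the add   [D → add]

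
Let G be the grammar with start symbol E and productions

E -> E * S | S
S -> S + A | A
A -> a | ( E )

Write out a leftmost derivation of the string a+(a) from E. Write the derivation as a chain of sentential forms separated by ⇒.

E⇒S⇒S+A⇒A+A⇒a+A⇒a+(E)⇒a+(S)⇒a+(A)⇒a+(a)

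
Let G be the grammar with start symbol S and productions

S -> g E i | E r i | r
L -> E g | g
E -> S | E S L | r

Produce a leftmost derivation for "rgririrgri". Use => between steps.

S => Eri   [S -> E r i]
Eri => ESLri   [E -> E S L]
ESLri => rSLri   [E -> r]
rSLri => rEriLri   [S -> E r i]
rEriLri => rSriLri   [E -> S]
rSriLri => rgEiriLri   [S -> g E i]
rgEiriLri => rgSiriLri   [E -> S]
rgSiriLri => rgririLri   [S -> r]
rgririLri => rgririEgri   [L -> E g]
rgririEgri => rgririrgri   [E -> r]

S => Eri => ESLri => rSLri => rEriLri => rSriLri => rgEiriLri => rgSiriLri => rgririLri => rgririEgri => rgririrgri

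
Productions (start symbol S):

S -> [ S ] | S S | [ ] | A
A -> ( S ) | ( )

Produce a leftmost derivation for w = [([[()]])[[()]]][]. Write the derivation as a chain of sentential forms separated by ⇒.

S ⇒ SS ⇒ [S]S ⇒ [SS]S ⇒ [AS]S ⇒ [(S)S]S ⇒ [([S])S]S ⇒ [([[S]])S]S ⇒ [([[A]])S]S ⇒ [([[()]])S]S ⇒ [([[()]])[S]]S ⇒ [([[()]])[[S]]]S ⇒ [([[()]])[[A]]]S ⇒ [([[()]])[[()]]]S ⇒ [([[()]])[[()]]][]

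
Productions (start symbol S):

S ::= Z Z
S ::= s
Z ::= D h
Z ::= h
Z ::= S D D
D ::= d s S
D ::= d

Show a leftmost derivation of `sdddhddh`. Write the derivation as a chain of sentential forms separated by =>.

S => ZZ => SDDZ => ZZDDZ => SDDZDDZ => sDDZDDZ => sdDZDDZ => sddZDDZ => sddDhDDZ => sdddhDDZ => sdddhdDZ => sdddhddZ => sdddhddh

S => ZZ   [S ::= Z Z]
ZZ => SDDZ   [Z ::= S D D]
SDDZ => ZZDDZ   [S ::= Z Z]
ZZDDZ => SDDZDDZ   [Z ::= S D D]
SDDZDDZ => sDDZDDZ   [S ::= s]
sDDZDDZ => sdDZDDZ   [D ::= d]
sdDZDDZ => sddZDDZ   [D ::= d]
sddZDDZ => sddDhDDZ   [Z ::= D h]
sddDhDDZ => sdddhDDZ   [D ::= d]
sdddhDDZ => sdddhdDZ   [D ::= d]
sdddhdDZ => sdddhddZ   [D ::= d]
sdddhddZ => sdddhddh   [Z ::= h]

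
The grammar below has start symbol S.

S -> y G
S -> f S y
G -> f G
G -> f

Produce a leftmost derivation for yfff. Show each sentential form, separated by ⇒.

S⇒yG⇒yfG⇒yffG⇒yfff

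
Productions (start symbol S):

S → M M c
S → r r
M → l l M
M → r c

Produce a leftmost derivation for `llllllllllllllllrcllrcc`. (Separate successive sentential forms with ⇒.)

S ⇒ MMc ⇒ llMMc ⇒ llllMMc ⇒ llllllMMc ⇒ llllllllMMc ⇒ llllllllllMMc ⇒ llllllllllllMMc ⇒ llllllllllllllMMc ⇒ llllllllllllllllMMc ⇒ llllllllllllllllrcMc ⇒ llllllllllllllllrcllMc ⇒ llllllllllllllllrcllrcc

S ⇒ MMc   [S → M M c]
MMc ⇒ llMMc   [M → l l M]
llMMc ⇒ llllMMc   [M → l l M]
llllMMc ⇒ llllllMMc   [M → l l M]
llllllMMc ⇒ llllllllMMc   [M → l l M]
llllllllMMc ⇒ llllllllllMMc   [M → l l M]
llllllllllMMc ⇒ llllllllllllMMc   [M → l l M]
llllllllllllMMc ⇒ llllllllllllllMMc   [M → l l M]
llllllllllllllMMc ⇒ llllllllllllllllMMc   [M → l l M]
llllllllllllllllMMc ⇒ llllllllllllllllrcMc   [M → r c]
llllllllllllllllrcMc ⇒ llllllllllllllllrcllMc   [M → l l M]
llllllllllllllllrcllMc ⇒ llllllllllllllllrcllrcc   [M → r c]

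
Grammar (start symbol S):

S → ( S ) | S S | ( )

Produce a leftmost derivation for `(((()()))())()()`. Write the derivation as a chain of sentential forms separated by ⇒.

S ⇒ SS   [S → S S]
SS ⇒ SSS   [S → S S]
SSS ⇒ (S)SS   [S → ( S )]
(S)SS ⇒ (SS)SS   [S → S S]
(SS)SS ⇒ ((S)S)SS   [S → ( S )]
((S)S)SS ⇒ (((S))S)SS   [S → ( S )]
(((S))S)SS ⇒ (((SS))S)SS   [S → S S]
(((SS))S)SS ⇒ (((()S))S)SS   [S → ( )]
(((()S))S)SS ⇒ (((()()))S)SS   [S → ( )]
(((()()))S)SS ⇒ (((()()))())SS   [S → ( )]
(((()()))())SS ⇒ (((()()))())()S   [S → ( )]
(((()()))())()S ⇒ (((()()))())()()   [S → ( )]

S ⇒ SS ⇒ SSS ⇒ (S)SS ⇒ (SS)SS ⇒ ((S)S)SS ⇒ (((S))S)SS ⇒ (((SS))S)SS ⇒ (((()S))S)SS ⇒ (((()()))S)SS ⇒ (((()()))())SS ⇒ (((()()))())()S ⇒ (((()()))())()()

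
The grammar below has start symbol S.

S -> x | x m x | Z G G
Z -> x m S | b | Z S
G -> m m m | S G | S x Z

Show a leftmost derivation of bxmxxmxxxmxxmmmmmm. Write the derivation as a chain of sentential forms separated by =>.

S => ZGG => ZSGG => ZSSGG => ZSSSGG => ZSSSSGG => ZSSSSSGG => bSSSSSGG => bxmxSSSSGG => bxmxxmxSSSGG => bxmxxmxxSSGG => bxmxxmxxxmxSGG => bxmxxmxxxmxxGG => bxmxxmxxxmxxmmmG => bxmxxmxxxmxxmmmmmm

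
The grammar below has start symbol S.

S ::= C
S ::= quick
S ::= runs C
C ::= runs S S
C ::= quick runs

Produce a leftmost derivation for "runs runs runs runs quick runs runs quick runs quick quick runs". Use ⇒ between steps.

S ⇒ runs C   [S ::= runs C]
runs C ⇒ runs runs S S   [C ::= runs S S]
runs runs S S ⇒ runs runs runs C S   [S ::= runs C]
runs runs runs C S ⇒ runs runs runs runs S S S   [C ::= runs S S]
runs runs runs runs S S S ⇒ runs runs runs runs quick S S   [S ::= quick]
runs runs runs runs quick S S ⇒ runs runs runs runs quick C S   [S ::= C]
runs runs runs runs quick C S ⇒ runs runs runs runs quick runs S S S   [C ::= runs S S]
runs runs runs runs quick runs S S S ⇒ runs runs runs runs quick runs runs C S S   [S ::= runs C]
runs runs runs runs quick runs runs C S S ⇒ runs runs runs runs quick runs runs quick runs S S   [C ::= quick runs]
runs runs runs runs quick runs runs quick runs S S ⇒ runs runs runs runs quick runs runs quick runs quick S   [S ::= quick]
runs runs runs runs quick runs runs quick runs quick S ⇒ runs runs runs runs quick runs runs quick runs quick C   [S ::= C]
runs runs runs runs quick runs runs quick runs quick C ⇒ runs runs runs runs quick runs runs quick runs quick quick runs   [C ::= quick runs]

S ⇒ runs C ⇒ runs runs S S ⇒ runs runs runs C S ⇒ runs runs runs runs S S S ⇒ runs runs runs runs quick S S ⇒ runs runs runs runs quick C S ⇒ runs runs runs runs quick runs S S S ⇒ runs runs runs runs quick runs runs C S S ⇒ runs runs runs runs quick runs runs quick runs S S ⇒ runs runs runs runs quick runs runs quick runs quick S ⇒ runs runs runs runs quick runs runs quick runs quick C ⇒ runs runs runs runs quick runs runs quick runs quick quick runs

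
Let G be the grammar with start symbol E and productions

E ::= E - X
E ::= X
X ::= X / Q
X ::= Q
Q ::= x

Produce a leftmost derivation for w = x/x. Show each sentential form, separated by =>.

E => X => X/Q => Q/Q => x/Q => x/x

E => X   [E ::= X]
X => X/Q   [X ::= X / Q]
X/Q => Q/Q   [X ::= Q]
Q/Q => x/Q   [Q ::= x]
x/Q => x/x   [Q ::= x]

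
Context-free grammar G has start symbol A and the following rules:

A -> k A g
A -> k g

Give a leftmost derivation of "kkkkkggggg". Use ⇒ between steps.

A ⇒ kAg   [A -> k A g]
kAg ⇒ kkAgg   [A -> k A g]
kkAgg ⇒ kkkAggg   [A -> k A g]
kkkAggg ⇒ kkkkAgggg   [A -> k A g]
kkkkAgggg ⇒ kkkkkggggg   [A -> k g]

A ⇒ kAg ⇒ kkAgg ⇒ kkkAggg ⇒ kkkkAgggg ⇒ kkkkkggggg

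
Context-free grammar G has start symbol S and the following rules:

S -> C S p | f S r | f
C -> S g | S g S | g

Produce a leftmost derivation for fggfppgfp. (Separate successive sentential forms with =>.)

S => CSp => SgSp => CSpgSp => SgSpgSp => fgSpgSp => fgCSppgSp => fggSppgSp => fggfppgSp => fggfppgfp

S => CSp   [S -> C S p]
CSp => SgSp   [C -> S g]
SgSp => CSpgSp   [S -> C S p]
CSpgSp => SgSpgSp   [C -> S g]
SgSpgSp => fgSpgSp   [S -> f]
fgSpgSp => fgCSppgSp   [S -> C S p]
fgCSppgSp => fggSppgSp   [C -> g]
fggSppgSp => fggfppgSp   [S -> f]
fggfppgSp => fggfppgfp   [S -> f]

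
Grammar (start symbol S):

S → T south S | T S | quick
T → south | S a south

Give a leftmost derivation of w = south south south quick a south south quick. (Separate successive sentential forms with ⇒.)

S ⇒ T south S ⇒ S a south south S ⇒ T south S a south south S ⇒ south south S a south south S ⇒ south south T S a south south S ⇒ south south south S a south south S ⇒ south south south quick a south south S ⇒ south south south quick a south south quick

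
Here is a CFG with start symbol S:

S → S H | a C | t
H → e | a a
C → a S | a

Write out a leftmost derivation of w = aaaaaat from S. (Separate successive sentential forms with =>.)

S => aC   [S → a C]
aC => aaS   [C → a S]
aaS => aaaC   [S → a C]
aaaC => aaaaS   [C → a S]
aaaaS => aaaaaC   [S → a C]
aaaaaC => aaaaaaS   [C → a S]
aaaaaaS => aaaaaat   [S → t]

S => aC => aaS => aaaC => aaaaS => aaaaaC => aaaaaaS => aaaaaat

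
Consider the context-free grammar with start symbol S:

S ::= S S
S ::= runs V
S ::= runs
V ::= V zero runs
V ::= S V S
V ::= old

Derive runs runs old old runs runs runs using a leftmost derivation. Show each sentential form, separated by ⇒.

S ⇒ S S ⇒ S S S ⇒ runs V S S ⇒ runs S V S S S ⇒ runs runs V V S S S ⇒ runs runs old V S S S ⇒ runs runs old old S S S ⇒ runs runs old old runs S S ⇒ runs runs old old runs runs S ⇒ runs runs old old runs runs runs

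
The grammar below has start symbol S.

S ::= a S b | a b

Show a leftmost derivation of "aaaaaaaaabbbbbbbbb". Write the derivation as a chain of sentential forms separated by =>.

S => aSb => aaSbb => aaaSbbb => aaaaSbbbb => aaaaaSbbbbb => aaaaaaSbbbbbb => aaaaaaaSbbbbbbb => aaaaaaaaSbbbbbbbb => aaaaaaaaabbbbbbbbb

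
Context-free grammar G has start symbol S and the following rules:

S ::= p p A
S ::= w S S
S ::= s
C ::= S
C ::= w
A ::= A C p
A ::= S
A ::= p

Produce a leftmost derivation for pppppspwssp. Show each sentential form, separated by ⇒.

S ⇒ ppA   [S ::= p p A]
ppA ⇒ ppACp   [A ::= A C p]
ppACp ⇒ ppACpCp   [A ::= A C p]
ppACpCp ⇒ pppCpCp   [A ::= p]
pppCpCp ⇒ pppSpCp   [C ::= S]
pppSpCp ⇒ pppppApCp   [S ::= p p A]
pppppApCp ⇒ pppppSpCp   [A ::= S]
pppppSpCp ⇒ pppppspCp   [S ::= s]
pppppspCp ⇒ pppppspSp   [C ::= S]
pppppspSp ⇒ pppppspwSSp   [S ::= w S S]
pppppspwSSp ⇒ pppppspwsSp   [S ::= s]
pppppspwsSp ⇒ pppppspwssp   [S ::= s]

S⇒ppA⇒ppACp⇒ppACpCp⇒pppCpCp⇒pppSpCp⇒pppppApCp⇒pppppSpCp⇒pppppspCp⇒pppppspSp⇒pppppspwSSp⇒pppppspwsSp⇒pppppspwssp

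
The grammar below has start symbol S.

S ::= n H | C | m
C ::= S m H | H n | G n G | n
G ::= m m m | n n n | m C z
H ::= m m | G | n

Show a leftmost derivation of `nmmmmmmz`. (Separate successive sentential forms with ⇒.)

S⇒nH⇒nG⇒nmCz⇒nmSmHz⇒nmmmHz⇒nmmmGz⇒nmmmmmmz

S ⇒ nH   [S ::= n H]
nH ⇒ nG   [H ::= G]
nG ⇒ nmCz   [G ::= m C z]
nmCz ⇒ nmSmHz   [C ::= S m H]
nmSmHz ⇒ nmmmHz   [S ::= m]
nmmmHz ⇒ nmmmGz   [H ::= G]
nmmmGz ⇒ nmmmmmmz   [G ::= m m m]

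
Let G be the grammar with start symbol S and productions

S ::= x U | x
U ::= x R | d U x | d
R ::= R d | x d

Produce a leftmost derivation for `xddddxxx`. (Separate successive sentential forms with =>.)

S => xU   [S ::= x U]
xU => xdUx   [U ::= d U x]
xdUx => xddUxx   [U ::= d U x]
xddUxx => xdddUxxx   [U ::= d U x]
xdddUxxx => xddddxxx   [U ::= d]

S => xU => xdUx => xddUxx => xdddUxxx => xddddxxx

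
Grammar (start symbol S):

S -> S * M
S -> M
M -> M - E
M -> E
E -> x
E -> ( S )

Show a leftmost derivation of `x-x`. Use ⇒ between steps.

S ⇒ M ⇒ M-E ⇒ E-E ⇒ x-E ⇒ x-x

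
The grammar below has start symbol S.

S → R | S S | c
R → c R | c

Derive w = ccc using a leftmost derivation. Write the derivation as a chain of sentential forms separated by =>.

S => SS => RS => cS => cR => ccR => ccc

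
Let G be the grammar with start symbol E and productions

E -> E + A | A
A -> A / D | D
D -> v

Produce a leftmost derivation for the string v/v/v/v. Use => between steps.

E=>A=>A/D=>A/D/D=>A/D/D/D=>D/D/D/D=>v/D/D/D=>v/v/D/D=>v/v/v/D=>v/v/v/v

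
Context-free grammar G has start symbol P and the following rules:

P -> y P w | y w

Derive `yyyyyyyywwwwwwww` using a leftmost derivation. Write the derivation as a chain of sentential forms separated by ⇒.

P ⇒ yPw ⇒ yyPww ⇒ yyyPwww ⇒ yyyyPwwww ⇒ yyyyyPwwwww ⇒ yyyyyyPwwwwww ⇒ yyyyyyyPwwwwwww ⇒ yyyyyyyywwwwwwww

P ⇒ yPw   [P -> y P w]
yPw ⇒ yyPww   [P -> y P w]
yyPww ⇒ yyyPwww   [P -> y P w]
yyyPwww ⇒ yyyyPwwww   [P -> y P w]
yyyyPwwww ⇒ yyyyyPwwwww   [P -> y P w]
yyyyyPwwwww ⇒ yyyyyyPwwwwww   [P -> y P w]
yyyyyyPwwwwww ⇒ yyyyyyyPwwwwwww   [P -> y P w]
yyyyyyyPwwwwwww ⇒ yyyyyyyywwwwwwww   [P -> y w]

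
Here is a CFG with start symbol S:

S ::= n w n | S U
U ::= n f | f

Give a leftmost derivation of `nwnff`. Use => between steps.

S => SU   [S ::= S U]
SU => SUU   [S ::= S U]
SUU => nwnUU   [S ::= n w n]
nwnUU => nwnfU   [U ::= f]
nwnfU => nwnff   [U ::= f]

S => SU => SUU => nwnUU => nwnfU => nwnff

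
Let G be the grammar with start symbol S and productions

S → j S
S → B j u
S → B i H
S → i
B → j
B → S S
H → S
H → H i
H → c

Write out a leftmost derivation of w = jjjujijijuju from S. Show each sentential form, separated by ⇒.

S ⇒ jS ⇒ jBju ⇒ jSSju ⇒ jBjuSju ⇒ jjjuSju ⇒ jjjuBjuju ⇒ jjjuSSjuju ⇒ jjjujSSjuju ⇒ jjjujiSjuju ⇒ jjjujijSjuju ⇒ jjjujijijuju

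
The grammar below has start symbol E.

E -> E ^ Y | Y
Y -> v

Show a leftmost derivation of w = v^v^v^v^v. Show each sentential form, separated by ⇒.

E ⇒ E^Y   [E -> E ^ Y]
E^Y ⇒ E^Y^Y   [E -> E ^ Y]
E^Y^Y ⇒ E^Y^Y^Y   [E -> E ^ Y]
E^Y^Y^Y ⇒ E^Y^Y^Y^Y   [E -> E ^ Y]
E^Y^Y^Y^Y ⇒ Y^Y^Y^Y^Y   [E -> Y]
Y^Y^Y^Y^Y ⇒ v^Y^Y^Y^Y   [Y -> v]
v^Y^Y^Y^Y ⇒ v^v^Y^Y^Y   [Y -> v]
v^v^Y^Y^Y ⇒ v^v^v^Y^Y   [Y -> v]
v^v^v^Y^Y ⇒ v^v^v^v^Y   [Y -> v]
v^v^v^v^Y ⇒ v^v^v^v^v   [Y -> v]

E ⇒ E^Y ⇒ E^Y^Y ⇒ E^Y^Y^Y ⇒ E^Y^Y^Y^Y ⇒ Y^Y^Y^Y^Y ⇒ v^Y^Y^Y^Y ⇒ v^v^Y^Y^Y ⇒ v^v^v^Y^Y ⇒ v^v^v^v^Y ⇒ v^v^v^v^v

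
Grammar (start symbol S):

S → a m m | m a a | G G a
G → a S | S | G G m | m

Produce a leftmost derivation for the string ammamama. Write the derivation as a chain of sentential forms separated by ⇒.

S ⇒ GGa ⇒ aSGa ⇒ aGGaGa ⇒ aSGaGa ⇒ aGGaGaGa ⇒ amGaGaGa ⇒ ammaGaGa ⇒ ammamaGa ⇒ ammamama

S ⇒ GGa   [S → G G a]
GGa ⇒ aSGa   [G → a S]
aSGa ⇒ aGGaGa   [S → G G a]
aGGaGa ⇒ aSGaGa   [G → S]
aSGaGa ⇒ aGGaGaGa   [S → G G a]
aGGaGaGa ⇒ amGaGaGa   [G → m]
amGaGaGa ⇒ ammaGaGa   [G → m]
ammaGaGa ⇒ ammamaGa   [G → m]
ammamaGa ⇒ ammamama   [G → m]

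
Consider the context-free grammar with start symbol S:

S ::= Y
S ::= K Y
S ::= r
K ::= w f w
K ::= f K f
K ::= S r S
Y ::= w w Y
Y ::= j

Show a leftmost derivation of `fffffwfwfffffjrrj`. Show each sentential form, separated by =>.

S => KY => SrSY => KYrSY => fKfYrSY => ffKffYrSY => fffKfffYrSY => ffffKffffYrSY => fffffKfffffYrSY => fffffwfwfffffYrSY => fffffwfwfffffjrSY => fffffwfwfffffjrrY => fffffwfwfffffjrrj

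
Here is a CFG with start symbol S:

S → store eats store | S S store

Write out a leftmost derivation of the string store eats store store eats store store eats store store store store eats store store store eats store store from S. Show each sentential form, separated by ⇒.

S ⇒ S S store ⇒ S S store S store ⇒ S S store S store S store ⇒ store eats store S store S store S store ⇒ store eats store S S store store S store S store ⇒ store eats store store eats store S store store S store S store ⇒ store eats store store eats store store eats store store store S store S store ⇒ store eats store store eats store store eats store store store store eats store store S store ⇒ store eats store store eats store store eats store store store store eats store store store eats store store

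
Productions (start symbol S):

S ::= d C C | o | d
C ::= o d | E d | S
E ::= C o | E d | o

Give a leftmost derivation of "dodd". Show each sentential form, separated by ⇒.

S ⇒ dCC ⇒ dEdC ⇒ dodC ⇒ dodS ⇒ dodd

S ⇒ dCC   [S ::= d C C]
dCC ⇒ dEdC   [C ::= E d]
dEdC ⇒ dodC   [E ::= o]
dodC ⇒ dodS   [C ::= S]
dodS ⇒ dodd   [S ::= d]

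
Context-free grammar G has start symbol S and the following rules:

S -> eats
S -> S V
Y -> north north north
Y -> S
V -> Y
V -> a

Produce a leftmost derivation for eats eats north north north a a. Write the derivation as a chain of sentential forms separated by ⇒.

S ⇒ S V ⇒ eats V ⇒ eats Y ⇒ eats S ⇒ eats S V ⇒ eats S V V ⇒ eats S V V V ⇒ eats eats V V V ⇒ eats eats Y V V ⇒ eats eats north north north V V ⇒ eats eats north north north a V ⇒ eats eats north north north a a

S ⇒ S V   [S -> S V]
S V ⇒ eats V   [S -> eats]
eats V ⇒ eats Y   [V -> Y]
eats Y ⇒ eats S   [Y -> S]
eats S ⇒ eats S V   [S -> S V]
eats S V ⇒ eats S V V   [S -> S V]
eats S V V ⇒ eats S V V V   [S -> S V]
eats S V V V ⇒ eats eats V V V   [S -> eats]
eats eats V V V ⇒ eats eats Y V V   [V -> Y]
eats eats Y V V ⇒ eats eats north north north V V   [Y -> north north north]
eats eats north north north V V ⇒ eats eats north north north a V   [V -> a]
eats eats north north north a V ⇒ eats eats north north north a a   [V -> a]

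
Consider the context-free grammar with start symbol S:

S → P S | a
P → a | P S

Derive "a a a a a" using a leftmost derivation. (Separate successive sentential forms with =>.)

S => P S => a S => a P S => a a S => a a P S => a a P S S => a a a S S => a a a a S => a a a a a

S => P S   [S → P S]
P S => a S   [P → a]
a S => a P S   [S → P S]
a P S => a a S   [P → a]
a a S => a a P S   [S → P S]
a a P S => a a P S S   [P → P S]
a a P S S => a a a S S   [P → a]
a a a S S => a a a a S   [S → a]
a a a a S => a a a a a   [S → a]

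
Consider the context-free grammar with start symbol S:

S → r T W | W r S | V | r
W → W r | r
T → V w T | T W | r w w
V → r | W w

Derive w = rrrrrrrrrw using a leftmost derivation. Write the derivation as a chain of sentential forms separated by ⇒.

S⇒V⇒Ww⇒Wrw⇒Wrrw⇒Wrrrw⇒Wrrrrw⇒Wrrrrrw⇒Wrrrrrrw⇒Wrrrrrrrw⇒Wrrrrrrrrw⇒rrrrrrrrrw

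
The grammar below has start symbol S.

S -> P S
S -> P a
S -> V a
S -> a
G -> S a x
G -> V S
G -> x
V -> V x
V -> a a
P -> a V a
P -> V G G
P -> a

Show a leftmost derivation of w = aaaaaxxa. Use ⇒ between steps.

S ⇒ Pa ⇒ VGGa ⇒ aaGGa ⇒ aaSaxGa ⇒ aaPaaxGa ⇒ aaaaaxGa ⇒ aaaaaxxa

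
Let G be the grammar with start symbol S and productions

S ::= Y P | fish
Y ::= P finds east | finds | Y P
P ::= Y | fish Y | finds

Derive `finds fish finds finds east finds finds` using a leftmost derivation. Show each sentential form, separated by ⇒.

S ⇒ Y P ⇒ Y P P ⇒ Y P P P ⇒ finds P P P ⇒ finds fish Y P P ⇒ finds fish P finds east P P ⇒ finds fish finds finds east P P ⇒ finds fish finds finds east finds P ⇒ finds fish finds finds east finds finds

S ⇒ Y P   [S ::= Y P]
Y P ⇒ Y P P   [Y ::= Y P]
Y P P ⇒ Y P P P   [Y ::= Y P]
Y P P P ⇒ finds P P P   [Y ::= finds]
finds P P P ⇒ finds fish Y P P   [P ::= fish Y]
finds fish Y P P ⇒ finds fish P finds east P P   [Y ::= P finds east]
finds fish P finds east P P ⇒ finds fish finds finds east P P   [P ::= finds]
finds fish finds finds east P P ⇒ finds fish finds finds east finds P   [P ::= finds]
finds fish finds finds east finds P ⇒ finds fish finds finds east finds finds   [P ::= finds]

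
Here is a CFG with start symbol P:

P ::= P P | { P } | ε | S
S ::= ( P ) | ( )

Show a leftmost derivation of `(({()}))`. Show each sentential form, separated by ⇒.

P ⇒ S ⇒ (P) ⇒ (S) ⇒ ((P)) ⇒ (({P})) ⇒ (({S})) ⇒ (({(P)})) ⇒ (({()}))

P ⇒ S   [P ::= S]
S ⇒ (P)   [S ::= ( P )]
(P) ⇒ (S)   [P ::= S]
(S) ⇒ ((P))   [S ::= ( P )]
((P)) ⇒ (({P}))   [P ::= { P }]
(({P})) ⇒ (({S}))   [P ::= S]
(({S})) ⇒ (({(P)}))   [S ::= ( P )]
(({(P)})) ⇒ (({()}))   [P ::= ε]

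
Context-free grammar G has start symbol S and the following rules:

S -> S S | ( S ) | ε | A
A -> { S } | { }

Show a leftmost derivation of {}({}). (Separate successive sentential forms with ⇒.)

S ⇒ SS   [S -> S S]
SS ⇒ AS   [S -> A]
AS ⇒ {}S   [A -> { }]
{}S ⇒ {}SS   [S -> S S]
{}SS ⇒ {}(S)S   [S -> ( S )]
{}(S)S ⇒ {}(A)S   [S -> A]
{}(A)S ⇒ {}({})S   [A -> { }]
{}({})S ⇒ {}({})   [S -> ε]

S⇒SS⇒AS⇒{}S⇒{}SS⇒{}(S)S⇒{}(A)S⇒{}({})S⇒{}({})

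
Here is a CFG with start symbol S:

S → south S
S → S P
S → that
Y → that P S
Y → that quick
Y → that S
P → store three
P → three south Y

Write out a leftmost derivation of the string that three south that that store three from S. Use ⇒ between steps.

S ⇒ S P   [S → S P]
S P ⇒ that P   [S → that]
that P ⇒ that three south Y   [P → three south Y]
that three south Y ⇒ that three south that S   [Y → that S]
that three south that S ⇒ that three south that S P   [S → S P]
that three south that S P ⇒ that three south that that P   [S → that]
that three south that that P ⇒ that three south that that store three   [P → store three]

S ⇒ S P ⇒ that P ⇒ that three south Y ⇒ that three south that S ⇒ that three south that S P ⇒ that three south that that P ⇒ that three south that that store three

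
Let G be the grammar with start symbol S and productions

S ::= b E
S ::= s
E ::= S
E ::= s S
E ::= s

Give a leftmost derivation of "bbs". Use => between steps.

S => bE   [S ::= b E]
bE => bS   [E ::= S]
bS => bbE   [S ::= b E]
bbE => bbS   [E ::= S]
bbS => bbs   [S ::= s]

S => bE => bS => bbE => bbS => bbs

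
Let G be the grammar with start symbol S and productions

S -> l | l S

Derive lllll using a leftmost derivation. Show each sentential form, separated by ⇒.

S ⇒ lS   [S -> l S]
lS ⇒ llS   [S -> l S]
llS ⇒ lllS   [S -> l S]
lllS ⇒ llllS   [S -> l S]
llllS ⇒ lllll   [S -> l]

S ⇒ lS ⇒ llS ⇒ lllS ⇒ llllS ⇒ lllll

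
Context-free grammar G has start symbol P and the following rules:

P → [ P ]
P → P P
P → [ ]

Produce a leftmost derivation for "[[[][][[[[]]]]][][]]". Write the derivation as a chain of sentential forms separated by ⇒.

P ⇒ [P] ⇒ [PP] ⇒ [PPP] ⇒ [[P]PP] ⇒ [[PP]PP] ⇒ [[PPP]PP] ⇒ [[[]PP]PP] ⇒ [[[][]P]PP] ⇒ [[[][][P]]PP] ⇒ [[[][][[P]]]PP] ⇒ [[[][][[[P]]]]PP] ⇒ [[[][][[[[]]]]]PP] ⇒ [[[][][[[[]]]]][]P] ⇒ [[[][][[[[]]]]][][]]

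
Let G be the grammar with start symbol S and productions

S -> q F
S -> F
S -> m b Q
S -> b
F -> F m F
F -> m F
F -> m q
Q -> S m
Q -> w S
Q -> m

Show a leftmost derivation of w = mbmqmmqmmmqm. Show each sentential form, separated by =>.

S => mbQ => mbSm => mbFm => mbFmFm => mbFmFmFm => mbmqmFmFm => mbmqmmqmFm => mbmqmmqmmFm => mbmqmmqmmmqm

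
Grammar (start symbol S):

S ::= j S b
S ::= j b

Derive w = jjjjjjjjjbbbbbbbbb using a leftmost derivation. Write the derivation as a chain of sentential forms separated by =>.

S => jSb => jjSbb => jjjSbbb => jjjjSbbbb => jjjjjSbbbbb => jjjjjjSbbbbbb => jjjjjjjSbbbbbbb => jjjjjjjjSbbbbbbbb => jjjjjjjjjbbbbbbbbb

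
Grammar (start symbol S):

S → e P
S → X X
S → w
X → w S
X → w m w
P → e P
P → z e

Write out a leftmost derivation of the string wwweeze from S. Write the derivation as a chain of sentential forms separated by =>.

S => XX => wSX => wwX => wwwS => wwweP => wwweeP => wwweeze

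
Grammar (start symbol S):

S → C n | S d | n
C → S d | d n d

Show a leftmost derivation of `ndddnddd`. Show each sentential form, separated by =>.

S=>Sd=>Sdd=>Sddd=>Cnddd=>Sdnddd=>Sddnddd=>Sdddnddd=>ndddnddd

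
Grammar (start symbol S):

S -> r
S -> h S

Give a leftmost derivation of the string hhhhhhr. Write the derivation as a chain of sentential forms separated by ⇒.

S ⇒ hS ⇒ hhS ⇒ hhhS ⇒ hhhhS ⇒ hhhhhS ⇒ hhhhhhS ⇒ hhhhhhr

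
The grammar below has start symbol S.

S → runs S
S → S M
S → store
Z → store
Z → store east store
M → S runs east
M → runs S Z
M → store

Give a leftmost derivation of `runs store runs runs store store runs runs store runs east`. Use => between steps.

S => runs S => runs S M => runs S M M => runs store M M => runs store runs S Z M => runs store runs runs S Z M => runs store runs runs store Z M => runs store runs runs store store M => runs store runs runs store store S runs east => runs store runs runs store store runs S runs east => runs store runs runs store store runs runs S runs east => runs store runs runs store store runs runs store runs east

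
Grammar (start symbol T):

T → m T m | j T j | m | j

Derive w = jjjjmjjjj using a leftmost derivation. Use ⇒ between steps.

T ⇒ jTj   [T → j T j]
jTj ⇒ jjTjj   [T → j T j]
jjTjj ⇒ jjjTjjj   [T → j T j]
jjjTjjj ⇒ jjjjTjjjj   [T → j T j]
jjjjTjjjj ⇒ jjjjmjjjj   [T → m]

T⇒jTj⇒jjTjj⇒jjjTjjj⇒jjjjTjjjj⇒jjjjmjjjj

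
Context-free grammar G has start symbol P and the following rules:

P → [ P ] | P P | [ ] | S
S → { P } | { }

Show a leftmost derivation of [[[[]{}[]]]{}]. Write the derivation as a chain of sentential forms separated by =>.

P => [P] => [PP] => [[P]P] => [[[P]]P] => [[[PP]]P] => [[[PPP]]P] => [[[[]PP]]P] => [[[[]SP]]P] => [[[[]{}P]]P] => [[[[]{}[]]]P] => [[[[]{}[]]]S] => [[[[]{}[]]]{}]

P => [P]   [P → [ P ]]
[P] => [PP]   [P → P P]
[PP] => [[P]P]   [P → [ P ]]
[[P]P] => [[[P]]P]   [P → [ P ]]
[[[P]]P] => [[[PP]]P]   [P → P P]
[[[PP]]P] => [[[PPP]]P]   [P → P P]
[[[PPP]]P] => [[[[]PP]]P]   [P → [ ]]
[[[[]PP]]P] => [[[[]SP]]P]   [P → S]
[[[[]SP]]P] => [[[[]{}P]]P]   [S → { }]
[[[[]{}P]]P] => [[[[]{}[]]]P]   [P → [ ]]
[[[[]{}[]]]P] => [[[[]{}[]]]S]   [P → S]
[[[[]{}[]]]S] => [[[[]{}[]]]{}]   [S → { }]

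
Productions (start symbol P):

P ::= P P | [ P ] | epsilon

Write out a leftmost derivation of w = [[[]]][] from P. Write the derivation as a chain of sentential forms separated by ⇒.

P ⇒ PP   [P ::= P P]
PP ⇒ [P]P   [P ::= [ P ]]
[P]P ⇒ [PP]P   [P ::= P P]
[PP]P ⇒ [[P]P]P   [P ::= [ P ]]
[[P]P]P ⇒ [[[P]]P]P   [P ::= [ P ]]
[[[P]]P]P ⇒ [[[]]P]P   [P ::= epsilon]
[[[]]P]P ⇒ [[[]]]P   [P ::= epsilon]
[[[]]]P ⇒ [[[]]][P]   [P ::= [ P ]]
[[[]]][P] ⇒ [[[]]][]   [P ::= epsilon]

P ⇒ PP ⇒ [P]P ⇒ [PP]P ⇒ [[P]P]P ⇒ [[[P]]P]P ⇒ [[[]]P]P ⇒ [[[]]]P ⇒ [[[]]][P] ⇒ [[[]]][]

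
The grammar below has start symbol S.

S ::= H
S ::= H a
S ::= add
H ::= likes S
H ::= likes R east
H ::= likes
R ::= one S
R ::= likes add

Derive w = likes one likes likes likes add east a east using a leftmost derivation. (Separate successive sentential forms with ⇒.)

S ⇒ H ⇒ likes R east ⇒ likes one S east ⇒ likes one H a east ⇒ likes one likes S a east ⇒ likes one likes H a east ⇒ likes one likes likes R east a east ⇒ likes one likes likes likes add east a east

S ⇒ H   [S ::= H]
H ⇒ likes R east   [H ::= likes R east]
likes R east ⇒ likes one S east   [R ::= one S]
likes one S east ⇒ likes one H a east   [S ::= H a]
likes one H a east ⇒ likes one likes S a east   [H ::= likes S]
likes one likes S a east ⇒ likes one likes H a east   [S ::= H]
likes one likes H a east ⇒ likes one likes likes R east a east   [H ::= likes R east]
likes one likes likes R east a east ⇒ likes one likes likes likes add east a east   [R ::= likes add]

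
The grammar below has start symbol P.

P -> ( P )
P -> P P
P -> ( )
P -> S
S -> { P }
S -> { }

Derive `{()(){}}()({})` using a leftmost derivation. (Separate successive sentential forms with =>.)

P=>PP=>PPP=>SPP=>{P}PP=>{PP}PP=>{()P}PP=>{()PP}PP=>{()()P}PP=>{()()S}PP=>{()(){}}PP=>{()(){}}()P=>{()(){}}()(P)=>{()(){}}()(S)=>{()(){}}()({})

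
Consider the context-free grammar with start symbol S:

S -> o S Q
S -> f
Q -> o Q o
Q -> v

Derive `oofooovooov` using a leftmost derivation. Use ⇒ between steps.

S ⇒ oSQ ⇒ ooSQQ ⇒ oofQQ ⇒ oofoQoQ ⇒ oofooQooQ ⇒ oofoooQoooQ ⇒ oofooovoooQ ⇒ oofooovooov

S ⇒ oSQ   [S -> o S Q]
oSQ ⇒ ooSQQ   [S -> o S Q]
ooSQQ ⇒ oofQQ   [S -> f]
oofQQ ⇒ oofoQoQ   [Q -> o Q o]
oofoQoQ ⇒ oofooQooQ   [Q -> o Q o]
oofooQooQ ⇒ oofoooQoooQ   [Q -> o Q o]
oofoooQoooQ ⇒ oofooovoooQ   [Q -> v]
oofooovoooQ ⇒ oofooovooov   [Q -> v]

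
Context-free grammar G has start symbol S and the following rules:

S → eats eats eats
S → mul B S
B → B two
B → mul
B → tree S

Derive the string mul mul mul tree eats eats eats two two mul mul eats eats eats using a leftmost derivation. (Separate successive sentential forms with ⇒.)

S ⇒ mul B S ⇒ mul mul S ⇒ mul mul mul B S ⇒ mul mul mul B two S ⇒ mul mul mul B two two S ⇒ mul mul mul tree S two two S ⇒ mul mul mul tree eats eats eats two two S ⇒ mul mul mul tree eats eats eats two two mul B S ⇒ mul mul mul tree eats eats eats two two mul mul S ⇒ mul mul mul tree eats eats eats two two mul mul eats eats eats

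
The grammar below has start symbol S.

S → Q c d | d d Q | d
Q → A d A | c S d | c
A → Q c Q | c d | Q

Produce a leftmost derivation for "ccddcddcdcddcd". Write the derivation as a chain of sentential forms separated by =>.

S => Qcd   [S → Q c d]
Qcd => cSdcd   [Q → c S d]
cSdcd => cQcddcd   [S → Q c d]
cQcddcd => ccSdcddcd   [Q → c S d]
ccSdcddcd => ccddQdcddcd   [S → d d Q]
ccddQdcddcd => ccddAdAdcddcd   [Q → A d A]
ccddAdAdcddcd => ccddcddAdcddcd   [A → c d]
ccddcddAdcddcd => ccddcddQdcddcd   [A → Q]
ccddcddQdcddcd => ccddcddcdcddcd   [Q → c]

S => Qcd => cSdcd => cQcddcd => ccSdcddcd => ccddQdcddcd => ccddAdAdcddcd => ccddcddAdcddcd => ccddcddQdcddcd => ccddcddcdcddcd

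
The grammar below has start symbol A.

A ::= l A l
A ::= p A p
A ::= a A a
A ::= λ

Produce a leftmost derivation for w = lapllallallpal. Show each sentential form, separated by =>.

A => lAl => laAal => lapApal => laplAlpal => lapllAllpal => lapllaAallpal => lapllalAlallpal => lapllallallpal

A => lAl   [A ::= l A l]
lAl => laAal   [A ::= a A a]
laAal => lapApal   [A ::= p A p]
lapApal => laplAlpal   [A ::= l A l]
laplAlpal => lapllAllpal   [A ::= l A l]
lapllAllpal => lapllaAallpal   [A ::= a A a]
lapllaAallpal => lapllalAlallpal   [A ::= l A l]
lapllalAlallpal => lapllallallpal   [A ::= λ]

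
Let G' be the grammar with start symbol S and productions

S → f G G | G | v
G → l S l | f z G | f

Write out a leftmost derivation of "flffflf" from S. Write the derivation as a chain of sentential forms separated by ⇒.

S ⇒ fGG ⇒ flSlG ⇒ flfGGlG ⇒ flffGlG ⇒ flffflG ⇒ flffflf

S ⇒ fGG   [S → f G G]
fGG ⇒ flSlG   [G → l S l]
flSlG ⇒ flfGGlG   [S → f G G]
flfGGlG ⇒ flffGlG   [G → f]
flffGlG ⇒ flffflG   [G → f]
flffflG ⇒ flffflf   [G → f]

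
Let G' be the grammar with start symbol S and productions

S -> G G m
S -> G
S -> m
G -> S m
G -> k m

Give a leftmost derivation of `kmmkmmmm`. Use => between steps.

S=>G=>Sm=>Gm=>Smm=>GGmmm=>SmGmmm=>GmGmmm=>kmmGmmm=>kmmkmmmm

S => G   [S -> G]
G => Sm   [G -> S m]
Sm => Gm   [S -> G]
Gm => Smm   [G -> S m]
Smm => GGmmm   [S -> G G m]
GGmmm => SmGmmm   [G -> S m]
SmGmmm => GmGmmm   [S -> G]
GmGmmm => kmmGmmm   [G -> k m]
kmmGmmm => kmmkmmmm   [G -> k m]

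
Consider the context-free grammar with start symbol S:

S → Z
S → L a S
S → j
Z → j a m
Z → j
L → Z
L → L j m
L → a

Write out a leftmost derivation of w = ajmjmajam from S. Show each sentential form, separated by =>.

S => LaS => LjmaS => LjmjmaS => ajmjmaS => ajmjmaZ => ajmjmajam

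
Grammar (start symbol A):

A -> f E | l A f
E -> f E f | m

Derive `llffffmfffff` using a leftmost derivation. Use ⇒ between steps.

A ⇒ lAf   [A -> l A f]
lAf ⇒ llAff   [A -> l A f]
llAff ⇒ llfEff   [A -> f E]
llfEff ⇒ llffEfff   [E -> f E f]
llffEfff ⇒ llfffEffff   [E -> f E f]
llfffEffff ⇒ llffffEfffff   [E -> f E f]
llffffEfffff ⇒ llffffmfffff   [E -> m]

A ⇒ lAf ⇒ llAff ⇒ llfEff ⇒ llffEfff ⇒ llfffEffff ⇒ llffffEfffff ⇒ llffffmfffff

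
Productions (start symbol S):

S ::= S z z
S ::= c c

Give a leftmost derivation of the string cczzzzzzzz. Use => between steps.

S => Szz => Szzzz => Szzzzzz => Szzzzzzzz => cczzzzzzzz

S => Szz   [S ::= S z z]
Szz => Szzzz   [S ::= S z z]
Szzzz => Szzzzzz   [S ::= S z z]
Szzzzzz => Szzzzzzzz   [S ::= S z z]
Szzzzzzzz => cczzzzzzzz   [S ::= c c]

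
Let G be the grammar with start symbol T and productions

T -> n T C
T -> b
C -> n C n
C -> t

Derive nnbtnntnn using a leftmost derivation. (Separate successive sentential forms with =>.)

T => nTC   [T -> n T C]
nTC => nnTCC   [T -> n T C]
nnTCC => nnbCC   [T -> b]
nnbCC => nnbtC   [C -> t]
nnbtC => nnbtnCn   [C -> n C n]
nnbtnCn => nnbtnnCnn   [C -> n C n]
nnbtnnCnn => nnbtnntnn   [C -> t]

T=>nTC=>nnTCC=>nnbCC=>nnbtC=>nnbtnCn=>nnbtnnCnn=>nnbtnntnn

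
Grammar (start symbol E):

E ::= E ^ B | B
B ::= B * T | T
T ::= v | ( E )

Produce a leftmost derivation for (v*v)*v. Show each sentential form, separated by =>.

E => B => B*T => T*T => (E)*T => (B)*T => (B*T)*T => (T*T)*T => (v*T)*T => (v*v)*T => (v*v)*v

E => B   [E ::= B]
B => B*T   [B ::= B * T]
B*T => T*T   [B ::= T]
T*T => (E)*T   [T ::= ( E )]
(E)*T => (B)*T   [E ::= B]
(B)*T => (B*T)*T   [B ::= B * T]
(B*T)*T => (T*T)*T   [B ::= T]
(T*T)*T => (v*T)*T   [T ::= v]
(v*T)*T => (v*v)*T   [T ::= v]
(v*v)*T => (v*v)*v   [T ::= v]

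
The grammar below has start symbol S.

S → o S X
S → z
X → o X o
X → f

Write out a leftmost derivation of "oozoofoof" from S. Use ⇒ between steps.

S ⇒ oSX   [S → o S X]
oSX ⇒ ooSXX   [S → o S X]
ooSXX ⇒ oozXX   [S → z]
oozXX ⇒ oozoXoX   [X → o X o]
oozoXoX ⇒ oozooXooX   [X → o X o]
oozooXooX ⇒ oozoofooX   [X → f]
oozoofooX ⇒ oozoofoof   [X → f]

S⇒oSX⇒ooSXX⇒oozXX⇒oozoXoX⇒oozooXooX⇒oozoofooX⇒oozoofoof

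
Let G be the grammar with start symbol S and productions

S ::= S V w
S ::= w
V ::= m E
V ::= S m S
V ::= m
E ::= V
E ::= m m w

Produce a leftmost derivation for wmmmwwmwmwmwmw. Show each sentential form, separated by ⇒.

S ⇒ SVw   [S ::= S V w]
SVw ⇒ SVwVw   [S ::= S V w]
SVwVw ⇒ SVwVwVw   [S ::= S V w]
SVwVwVw ⇒ SVwVwVwVw   [S ::= S V w]
SVwVwVwVw ⇒ SVwVwVwVwVw   [S ::= S V w]
SVwVwVwVwVw ⇒ wVwVwVwVwVw   [S ::= w]
wVwVwVwVwVw ⇒ wmEwVwVwVwVw   [V ::= m E]
wmEwVwVwVwVw ⇒ wmmmwwVwVwVwVw   [E ::= m m w]
wmmmwwVwVwVwVw ⇒ wmmmwwmwVwVwVw   [V ::= m]
wmmmwwmwVwVwVw ⇒ wmmmwwmwmwVwVw   [V ::= m]
wmmmwwmwmwVwVw ⇒ wmmmwwmwmwmwVw   [V ::= m]
wmmmwwmwmwmwVw ⇒ wmmmwwmwmwmwmw   [V ::= m]

S ⇒ SVw ⇒ SVwVw ⇒ SVwVwVw ⇒ SVwVwVwVw ⇒ SVwVwVwVwVw ⇒ wVwVwVwVwVw ⇒ wmEwVwVwVwVw ⇒ wmmmwwVwVwVwVw ⇒ wmmmwwmwVwVwVw ⇒ wmmmwwmwmwVwVw ⇒ wmmmwwmwmwmwVw ⇒ wmmmwwmwmwmwmw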